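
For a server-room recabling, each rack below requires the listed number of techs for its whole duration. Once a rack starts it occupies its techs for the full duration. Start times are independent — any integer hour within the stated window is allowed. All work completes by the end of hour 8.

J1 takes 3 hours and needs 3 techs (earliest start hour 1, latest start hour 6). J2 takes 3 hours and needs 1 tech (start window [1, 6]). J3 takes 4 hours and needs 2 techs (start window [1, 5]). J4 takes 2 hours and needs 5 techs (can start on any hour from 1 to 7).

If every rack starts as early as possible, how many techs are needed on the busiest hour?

Early-start schedule: J1@1, J2@1, J3@1, J4@1.
Load per hour: hour 1: 11, hour 2: 11, hour 3: 6, hour 4: 2, hour 5: 0, hour 6: 0, hour 7: 0, hour 8: 0.
Peak is 11.

11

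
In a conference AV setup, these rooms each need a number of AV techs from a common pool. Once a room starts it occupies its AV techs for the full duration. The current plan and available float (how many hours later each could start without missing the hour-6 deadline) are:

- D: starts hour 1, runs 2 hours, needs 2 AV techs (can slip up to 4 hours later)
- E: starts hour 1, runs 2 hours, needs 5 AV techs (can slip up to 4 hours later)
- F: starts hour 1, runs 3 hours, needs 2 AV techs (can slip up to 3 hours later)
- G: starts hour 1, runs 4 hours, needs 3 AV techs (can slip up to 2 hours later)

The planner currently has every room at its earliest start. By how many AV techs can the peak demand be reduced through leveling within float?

Early-start peak: h1:12  h2:12  h3:5  h4:3  h5:0  h6:0 ⇒ 12.
Leveled (D@1, E@1, F@3, G@3): h1:7  h2:7  h3:5  h4:5  h5:5  h6:3 ⇒ 7.
Reduction 12 − 7 = 5.

5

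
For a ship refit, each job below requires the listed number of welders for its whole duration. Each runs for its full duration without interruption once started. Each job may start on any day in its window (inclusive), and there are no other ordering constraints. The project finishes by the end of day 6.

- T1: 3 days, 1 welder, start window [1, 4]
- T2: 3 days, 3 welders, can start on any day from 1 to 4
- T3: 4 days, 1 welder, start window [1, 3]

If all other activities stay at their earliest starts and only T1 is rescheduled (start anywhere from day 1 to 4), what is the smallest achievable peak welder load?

4

T1@1: d1:5  d2:5  d3:5  d4:1  d5:0  d6:0 → peak 5
T1@2: d1:4  d2:5  d3:5  d4:2  d5:0  d6:0 → peak 5
T1@3: d1:4  d2:4  d3:5  d4:2  d5:1  d6:0 → peak 5
T1@4: d1:4  d2:4  d3:4  d4:2  d5:1  d6:1 → peak 4
Best is T1@4, peak 4.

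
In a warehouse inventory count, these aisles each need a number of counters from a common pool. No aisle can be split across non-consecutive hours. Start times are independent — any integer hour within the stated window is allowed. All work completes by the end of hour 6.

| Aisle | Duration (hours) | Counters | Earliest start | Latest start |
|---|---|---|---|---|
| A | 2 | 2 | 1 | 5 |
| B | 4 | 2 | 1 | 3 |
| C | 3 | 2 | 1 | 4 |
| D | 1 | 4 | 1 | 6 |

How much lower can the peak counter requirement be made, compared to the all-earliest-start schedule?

Early-start peak: h1:10  h2:6  h3:4  h4:2  h5:0  h6:0 ⇒ 10.
Leveled (A@1, B@1, C@3, D@6): h1:4  h2:4  h3:4  h4:4  h5:2  h6:4 ⇒ 4.
Reduction 10 − 4 = 6.

6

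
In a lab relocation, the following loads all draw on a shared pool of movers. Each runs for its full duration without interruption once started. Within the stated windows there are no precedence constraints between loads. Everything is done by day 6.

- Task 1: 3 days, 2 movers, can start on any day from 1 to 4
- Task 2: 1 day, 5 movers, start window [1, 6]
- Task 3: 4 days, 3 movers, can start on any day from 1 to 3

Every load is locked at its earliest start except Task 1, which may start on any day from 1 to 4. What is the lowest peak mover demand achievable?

Task 1@1: d1:10  d2:5  d3:5  d4:3  d5:0  d6:0 → peak 10
Task 1@2: d1:8  d2:5  d3:5  d4:5  d5:0  d6:0 → peak 8
Task 1@3: d1:8  d2:3  d3:5  d4:5  d5:2  d6:0 → peak 8
Task 1@4: d1:8  d2:3  d3:3  d4:5  d5:2  d6:2 → peak 8
Best is Task 1@2, peak 8.

8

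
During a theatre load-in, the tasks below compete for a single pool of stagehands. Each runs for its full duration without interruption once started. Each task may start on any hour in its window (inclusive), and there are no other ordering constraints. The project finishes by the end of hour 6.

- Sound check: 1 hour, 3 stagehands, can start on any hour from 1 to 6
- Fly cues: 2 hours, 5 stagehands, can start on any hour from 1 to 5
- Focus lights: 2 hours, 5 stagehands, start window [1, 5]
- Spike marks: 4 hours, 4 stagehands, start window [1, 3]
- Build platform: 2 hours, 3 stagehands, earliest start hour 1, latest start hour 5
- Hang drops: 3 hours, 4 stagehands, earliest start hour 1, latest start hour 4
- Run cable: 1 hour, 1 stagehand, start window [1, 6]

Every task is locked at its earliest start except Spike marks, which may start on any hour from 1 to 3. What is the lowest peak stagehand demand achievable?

Spike marks@1: h1:25  h2:21  h3:8  h4:4  h5:0  h6:0 → peak 25
Spike marks@2: h1:21  h2:21  h3:8  h4:4  h5:4  h6:0 → peak 21
Spike marks@3: h1:21  h2:17  h3:8  h4:4  h5:4  h6:4 → peak 21
Best is Spike marks@2, peak 21.

21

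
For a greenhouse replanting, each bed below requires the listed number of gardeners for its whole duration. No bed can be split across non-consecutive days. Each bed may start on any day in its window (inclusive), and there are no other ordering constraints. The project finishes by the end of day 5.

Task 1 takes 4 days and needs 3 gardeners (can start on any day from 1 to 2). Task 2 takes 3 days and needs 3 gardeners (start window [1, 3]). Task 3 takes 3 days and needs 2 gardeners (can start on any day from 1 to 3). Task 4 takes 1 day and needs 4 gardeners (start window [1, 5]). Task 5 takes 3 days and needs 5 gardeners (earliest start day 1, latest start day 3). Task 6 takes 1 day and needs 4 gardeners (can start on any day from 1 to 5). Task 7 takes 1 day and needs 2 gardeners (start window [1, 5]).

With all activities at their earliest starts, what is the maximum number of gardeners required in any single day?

23

Early-start schedule: Task 1@1, Task 2@1, Task 3@1, Task 4@1, Task 5@1, Task 6@1, Task 7@1.
Load per day: day 1: 23, day 2: 13, day 3: 13, day 4: 3, day 5: 0.
Peak is 23.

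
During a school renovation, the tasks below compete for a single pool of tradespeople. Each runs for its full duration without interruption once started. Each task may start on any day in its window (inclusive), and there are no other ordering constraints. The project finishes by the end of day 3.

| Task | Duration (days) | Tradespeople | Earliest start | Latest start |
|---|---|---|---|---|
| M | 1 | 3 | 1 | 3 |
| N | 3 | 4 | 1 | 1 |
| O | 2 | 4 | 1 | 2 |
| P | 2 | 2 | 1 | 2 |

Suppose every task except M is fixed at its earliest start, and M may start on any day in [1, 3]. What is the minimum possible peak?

M@1: d1:13  d2:10  d3:4 → peak 13
M@2: d1:10  d2:13  d3:4 → peak 13
M@3: d1:10  d2:10  d3:7 → peak 10
Best is M@3, peak 10.

10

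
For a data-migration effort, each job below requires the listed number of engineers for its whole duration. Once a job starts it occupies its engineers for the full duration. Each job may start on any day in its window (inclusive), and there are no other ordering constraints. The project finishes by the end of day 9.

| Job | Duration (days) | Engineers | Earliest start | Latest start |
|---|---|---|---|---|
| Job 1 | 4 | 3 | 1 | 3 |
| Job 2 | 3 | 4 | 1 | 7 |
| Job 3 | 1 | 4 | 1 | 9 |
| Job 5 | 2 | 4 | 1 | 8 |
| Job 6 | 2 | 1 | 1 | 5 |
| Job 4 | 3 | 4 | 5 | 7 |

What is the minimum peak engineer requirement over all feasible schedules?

7

Early-start (Job 1@1, Job 2@1, Job 3@1, Job 5@1, Job 6@1, Job 4@5) gives peak 16: d1:16  d2:12  d3:7  d4:3  d5:4  d6:4  d7:4  d8:0  d9:0.
Shift Job 3→4, Job 5→5, Job 6→5, Job 4→7.
Schedule Job 1@1, Job 2@1, Job 3@4, Job 5@5, Job 6@5, Job 4@7: d1:7  d2:7  d3:7  d4:7  d5:5  d6:5  d7:4  d8:4  d9:4 — peak 7.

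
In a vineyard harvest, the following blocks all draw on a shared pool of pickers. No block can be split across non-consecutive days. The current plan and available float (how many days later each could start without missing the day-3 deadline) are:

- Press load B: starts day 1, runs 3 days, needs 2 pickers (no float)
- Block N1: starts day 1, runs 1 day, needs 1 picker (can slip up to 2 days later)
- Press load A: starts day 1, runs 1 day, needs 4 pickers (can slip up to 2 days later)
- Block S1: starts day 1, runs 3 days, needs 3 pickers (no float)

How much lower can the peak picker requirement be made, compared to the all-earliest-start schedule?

1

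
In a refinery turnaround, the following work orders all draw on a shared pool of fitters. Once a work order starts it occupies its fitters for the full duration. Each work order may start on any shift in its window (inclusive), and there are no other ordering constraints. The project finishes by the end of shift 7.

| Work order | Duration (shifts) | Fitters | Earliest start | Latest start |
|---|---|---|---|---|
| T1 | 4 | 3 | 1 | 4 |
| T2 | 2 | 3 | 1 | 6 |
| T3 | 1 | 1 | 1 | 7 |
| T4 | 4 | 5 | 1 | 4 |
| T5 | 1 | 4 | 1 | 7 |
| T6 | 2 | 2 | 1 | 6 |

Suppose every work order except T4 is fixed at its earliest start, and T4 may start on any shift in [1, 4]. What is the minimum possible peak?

13

T4@1: s1:18  s2:13  s3:8  s4:8  s5:0  s6:0  s7:0 → peak 18
T4@2: s1:13  s2:13  s3:8  s4:8  s5:5  s6:0  s7:0 → peak 13
T4@3: s1:13  s2:8  s3:8  s4:8  s5:5  s6:5  s7:0 → peak 13
T4@4: s1:13  s2:8  s3:3  s4:8  s5:5  s6:5  s7:5 → peak 13
Best is T4@2, peak 13.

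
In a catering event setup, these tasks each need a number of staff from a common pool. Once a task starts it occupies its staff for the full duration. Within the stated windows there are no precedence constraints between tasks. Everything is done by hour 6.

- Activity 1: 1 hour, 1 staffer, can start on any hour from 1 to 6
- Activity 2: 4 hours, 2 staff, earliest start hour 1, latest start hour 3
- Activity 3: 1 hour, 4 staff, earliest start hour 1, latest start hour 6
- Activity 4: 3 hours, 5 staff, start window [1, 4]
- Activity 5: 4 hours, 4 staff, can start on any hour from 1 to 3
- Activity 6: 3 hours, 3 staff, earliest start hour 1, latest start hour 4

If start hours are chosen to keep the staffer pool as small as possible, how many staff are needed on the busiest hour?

Early-start (Activity 1@1, Activity 2@1, Activity 3@1, Activity 4@1, Activity 5@1, Activity 6@1) gives peak 19: h1:19  h2:14  h3:14  h4:6  h5:0  h6:0.
Shift Activity 4→4, Activity 5→2.
Schedule Activity 1@1, Activity 2@1, Activity 3@1, Activity 4@4, Activity 5@2, Activity 6@1: h1:10  h2:9  h3:9  h4:11  h5:9  h6:5 — peak 11.

11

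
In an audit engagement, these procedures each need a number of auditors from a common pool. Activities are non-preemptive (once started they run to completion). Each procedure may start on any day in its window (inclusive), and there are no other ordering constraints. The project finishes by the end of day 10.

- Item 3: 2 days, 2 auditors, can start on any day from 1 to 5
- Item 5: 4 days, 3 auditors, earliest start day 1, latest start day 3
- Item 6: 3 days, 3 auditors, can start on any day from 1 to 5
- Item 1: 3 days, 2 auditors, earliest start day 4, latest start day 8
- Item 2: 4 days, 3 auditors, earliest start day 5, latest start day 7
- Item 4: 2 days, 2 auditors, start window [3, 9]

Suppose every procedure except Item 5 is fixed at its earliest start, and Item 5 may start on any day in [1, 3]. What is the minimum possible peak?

8

Item 5@1: d1:8  d2:8  d3:8  d4:7  d5:5  d6:5  d7:3  d8:3  d9:0  d10:0 → peak 8
Item 5@2: d1:5  d2:8  d3:8  d4:7  d5:8  d6:5  d7:3  d8:3  d9:0  d10:0 → peak 8
Item 5@3: d1:5  d2:5  d3:8  d4:7  d5:8  d6:8  d7:3  d8:3  d9:0  d10:0 → peak 8
Best is Item 5@1, peak 8.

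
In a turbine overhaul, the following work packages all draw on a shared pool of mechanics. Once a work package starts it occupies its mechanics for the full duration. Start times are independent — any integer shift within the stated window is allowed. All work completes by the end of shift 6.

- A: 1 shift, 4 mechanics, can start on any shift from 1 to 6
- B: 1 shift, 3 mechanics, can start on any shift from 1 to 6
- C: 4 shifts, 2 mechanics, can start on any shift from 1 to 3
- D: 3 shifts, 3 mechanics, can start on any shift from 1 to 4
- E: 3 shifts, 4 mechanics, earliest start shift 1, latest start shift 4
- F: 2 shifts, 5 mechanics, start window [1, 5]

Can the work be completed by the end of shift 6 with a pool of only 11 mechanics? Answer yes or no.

yes

Schedule A@1, B@1, C@1, D@2, E@2, F@5: s1:9  s2:9  s3:9  s4:9  s5:5  s6:5 — peak 9 ≤ 11.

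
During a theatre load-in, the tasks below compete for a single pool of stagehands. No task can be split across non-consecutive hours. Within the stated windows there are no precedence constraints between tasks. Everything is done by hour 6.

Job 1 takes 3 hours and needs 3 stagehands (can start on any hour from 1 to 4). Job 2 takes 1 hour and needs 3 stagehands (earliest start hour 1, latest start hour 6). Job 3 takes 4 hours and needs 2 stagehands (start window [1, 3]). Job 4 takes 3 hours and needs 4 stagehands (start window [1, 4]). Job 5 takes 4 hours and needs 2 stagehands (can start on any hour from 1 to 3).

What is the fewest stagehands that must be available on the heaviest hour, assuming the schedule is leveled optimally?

8

Early-start (Job 1@1, Job 2@1, Job 3@1, Job 4@1, Job 5@1) gives peak 14: h1:14  h2:11  h3:11  h4:4  h5:0  h6:0.
Shift Job 4→4, Job 5→2.
Schedule Job 1@1, Job 2@1, Job 3@1, Job 4@4, Job 5@2: h1:8  h2:7  h3:7  h4:8  h5:6  h6:4 — peak 8.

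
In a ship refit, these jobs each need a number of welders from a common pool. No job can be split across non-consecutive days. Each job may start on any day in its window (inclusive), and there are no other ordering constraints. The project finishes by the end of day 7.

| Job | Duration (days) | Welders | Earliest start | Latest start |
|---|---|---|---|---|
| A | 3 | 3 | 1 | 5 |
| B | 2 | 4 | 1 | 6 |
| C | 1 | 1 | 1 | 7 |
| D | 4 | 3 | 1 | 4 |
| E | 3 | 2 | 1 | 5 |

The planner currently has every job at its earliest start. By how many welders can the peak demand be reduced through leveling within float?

Early-start peak: d1:13  d2:12  d3:8  d4:3  d5:0  d6:0  d7:0 ⇒ 13.
Leveled (A@1, B@5, C@4, D@1, E@4): d1:6  d2:6  d3:6  d4:6  d5:6  d6:6  d7:0 ⇒ 6.
Reduction 13 − 6 = 7.

7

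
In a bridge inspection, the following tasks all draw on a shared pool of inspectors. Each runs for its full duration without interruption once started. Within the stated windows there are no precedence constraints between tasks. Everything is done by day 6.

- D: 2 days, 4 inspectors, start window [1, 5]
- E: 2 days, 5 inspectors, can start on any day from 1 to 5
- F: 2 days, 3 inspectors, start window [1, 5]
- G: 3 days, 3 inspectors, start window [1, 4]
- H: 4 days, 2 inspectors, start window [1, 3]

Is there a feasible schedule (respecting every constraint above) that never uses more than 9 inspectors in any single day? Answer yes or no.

Schedule D@1, E@5, F@3, G@1, H@3: d1:7  d2:7  d3:8  d4:5  d5:7  d6:7 — peak 8 ≤ 9.

yes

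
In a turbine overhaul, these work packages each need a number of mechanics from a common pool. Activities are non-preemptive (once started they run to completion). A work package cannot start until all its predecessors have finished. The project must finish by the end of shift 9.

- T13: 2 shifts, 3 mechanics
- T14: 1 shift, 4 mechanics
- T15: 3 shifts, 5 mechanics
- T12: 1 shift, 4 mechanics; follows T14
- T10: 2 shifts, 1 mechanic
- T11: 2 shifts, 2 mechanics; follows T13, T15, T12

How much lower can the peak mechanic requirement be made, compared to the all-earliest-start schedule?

8

Early-start peak: s1:13  s2:13  s3:5  s4:2  s5:2  s6:0  s7:0  s8:0  s9:0 ⇒ 13.
Leveled (T13@1, T14@3, T15@4, T12@7, T10@1, T11@8): s1:4  s2:4  s3:4  s4:5  s5:5  s6:5  s7:4  s8:2  s9:2 ⇒ 5.
Reduction 13 − 5 = 8.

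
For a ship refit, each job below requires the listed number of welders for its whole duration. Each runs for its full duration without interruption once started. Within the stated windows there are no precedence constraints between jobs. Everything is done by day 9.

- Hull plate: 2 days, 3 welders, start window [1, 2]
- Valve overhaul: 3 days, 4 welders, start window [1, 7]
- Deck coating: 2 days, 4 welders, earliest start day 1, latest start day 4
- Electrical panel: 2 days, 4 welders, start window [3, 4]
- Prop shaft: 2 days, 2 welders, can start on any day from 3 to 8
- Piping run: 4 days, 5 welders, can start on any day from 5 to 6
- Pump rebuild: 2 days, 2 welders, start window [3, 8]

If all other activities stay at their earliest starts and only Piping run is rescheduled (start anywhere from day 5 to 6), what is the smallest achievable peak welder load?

12

Piping run@5: d1:11  d2:11  d3:12  d4:8  d5:5  d6:5  d7:5  d8:5  d9:0 → peak 12
Piping run@6: d1:11  d2:11  d3:12  d4:8  d5:0  d6:5  d7:5  d8:5  d9:5 → peak 12
Best is Piping run@5, peak 12.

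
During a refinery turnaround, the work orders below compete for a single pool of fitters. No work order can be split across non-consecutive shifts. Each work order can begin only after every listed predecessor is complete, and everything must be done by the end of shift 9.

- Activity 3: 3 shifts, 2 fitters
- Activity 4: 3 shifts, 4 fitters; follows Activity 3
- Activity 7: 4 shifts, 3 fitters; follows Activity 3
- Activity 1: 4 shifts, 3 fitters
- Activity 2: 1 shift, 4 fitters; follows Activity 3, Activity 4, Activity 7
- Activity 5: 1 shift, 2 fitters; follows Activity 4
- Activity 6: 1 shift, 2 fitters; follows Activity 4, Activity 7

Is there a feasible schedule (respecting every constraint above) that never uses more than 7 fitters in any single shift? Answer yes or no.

Schedule Activity 3@1, Activity 4@4, Activity 7@5, Activity 1@1, Activity 2@9, Activity 5@7, Activity 6@9: s1:5  s2:5  s3:5  s4:7  s5:7  s6:7  s7:5  s8:3  s9:6 — peak 7 ≤ 7.

yes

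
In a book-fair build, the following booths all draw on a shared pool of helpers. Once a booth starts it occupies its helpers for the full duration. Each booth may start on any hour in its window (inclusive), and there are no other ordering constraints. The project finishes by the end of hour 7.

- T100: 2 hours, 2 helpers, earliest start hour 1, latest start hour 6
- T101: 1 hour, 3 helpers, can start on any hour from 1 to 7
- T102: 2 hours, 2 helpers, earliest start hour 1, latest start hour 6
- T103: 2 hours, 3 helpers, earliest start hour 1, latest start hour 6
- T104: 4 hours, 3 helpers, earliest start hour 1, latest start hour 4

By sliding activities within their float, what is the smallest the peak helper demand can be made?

5

Early-start (T100@1, T101@1, T102@1, T103@1, T104@1) gives peak 13: h1:13  h2:10  h3:3  h4:3  h5:0  h6:0  h7:0.
Shift T102→3, T103→2, T104→4.
Schedule T100@1, T101@1, T102@3, T103@2, T104@4: h1:5  h2:5  h3:5  h4:5  h5:3  h6:3  h7:3 — peak 5.
Total helper-hours = 29 over 7 hours ⇒ peak ≥ ⌈29/7⌉ = 5, so 5 is optimal.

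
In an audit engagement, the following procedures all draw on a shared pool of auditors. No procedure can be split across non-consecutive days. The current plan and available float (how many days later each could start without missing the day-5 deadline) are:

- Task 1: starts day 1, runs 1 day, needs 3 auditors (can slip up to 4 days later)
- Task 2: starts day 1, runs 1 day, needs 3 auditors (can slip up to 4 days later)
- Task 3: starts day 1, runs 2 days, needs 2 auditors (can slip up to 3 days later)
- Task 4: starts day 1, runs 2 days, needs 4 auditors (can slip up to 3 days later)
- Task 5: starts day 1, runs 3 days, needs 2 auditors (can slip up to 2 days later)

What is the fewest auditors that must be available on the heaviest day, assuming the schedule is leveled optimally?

6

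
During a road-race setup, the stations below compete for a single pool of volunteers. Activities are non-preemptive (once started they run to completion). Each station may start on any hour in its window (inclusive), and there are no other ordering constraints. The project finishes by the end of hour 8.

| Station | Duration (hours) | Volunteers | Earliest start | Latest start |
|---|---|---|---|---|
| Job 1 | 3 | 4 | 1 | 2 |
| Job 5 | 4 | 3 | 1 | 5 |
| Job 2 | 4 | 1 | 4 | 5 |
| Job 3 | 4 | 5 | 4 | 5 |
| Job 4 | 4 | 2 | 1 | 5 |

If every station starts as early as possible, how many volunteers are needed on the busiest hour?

11

Early-start schedule: Job 1@1, Job 5@1, Job 2@4, Job 3@4, Job 4@1.
Load per hour: hour 1: 9, hour 2: 9, hour 3: 9, hour 4: 11, hour 5: 6, hour 6: 6, hour 7: 6, hour 8: 0.
Peak is 11.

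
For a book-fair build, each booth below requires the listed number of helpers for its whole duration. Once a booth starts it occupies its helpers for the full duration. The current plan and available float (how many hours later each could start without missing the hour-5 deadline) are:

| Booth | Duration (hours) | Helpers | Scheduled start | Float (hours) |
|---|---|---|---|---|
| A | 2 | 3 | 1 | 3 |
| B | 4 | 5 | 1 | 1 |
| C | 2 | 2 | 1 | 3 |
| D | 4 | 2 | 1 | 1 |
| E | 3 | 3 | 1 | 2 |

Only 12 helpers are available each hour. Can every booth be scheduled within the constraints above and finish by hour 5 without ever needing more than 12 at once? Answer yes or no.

yes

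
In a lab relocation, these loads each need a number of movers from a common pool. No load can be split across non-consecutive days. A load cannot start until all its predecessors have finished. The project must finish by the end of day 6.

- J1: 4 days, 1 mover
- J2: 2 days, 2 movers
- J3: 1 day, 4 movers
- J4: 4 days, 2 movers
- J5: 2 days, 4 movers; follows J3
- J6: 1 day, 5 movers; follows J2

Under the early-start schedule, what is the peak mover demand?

Early-start schedule: J1@1, J2@1, J3@1, J4@1, J5@2, J6@3.
Load per day: day 1: 9, day 2: 9, day 3: 12, day 4: 3, day 5: 0, day 6: 0.
Peak is 12.

12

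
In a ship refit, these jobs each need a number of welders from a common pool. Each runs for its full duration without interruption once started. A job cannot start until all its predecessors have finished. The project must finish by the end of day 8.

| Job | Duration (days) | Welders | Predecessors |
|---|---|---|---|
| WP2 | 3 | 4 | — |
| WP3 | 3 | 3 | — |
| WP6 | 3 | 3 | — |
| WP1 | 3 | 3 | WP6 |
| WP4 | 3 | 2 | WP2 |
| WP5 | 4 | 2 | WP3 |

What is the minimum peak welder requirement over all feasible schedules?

Schedule WP2@1, WP3@1, WP6@1, WP1@4, WP4@4, WP5@4: d1:10  d2:10  d3:10  d4:7  d5:7  d6:7  d7:2  d8:0 — peak 10.

10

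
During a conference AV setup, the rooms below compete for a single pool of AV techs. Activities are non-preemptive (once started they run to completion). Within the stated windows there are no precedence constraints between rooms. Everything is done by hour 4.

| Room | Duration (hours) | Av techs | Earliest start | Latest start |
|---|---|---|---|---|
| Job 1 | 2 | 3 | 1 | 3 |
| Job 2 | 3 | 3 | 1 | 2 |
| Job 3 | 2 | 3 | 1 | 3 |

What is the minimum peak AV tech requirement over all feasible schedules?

6

Early-start (Job 1@1, Job 2@1, Job 3@1) gives peak 9: h1:9  h2:9  h3:3  h4:0.
Shift Job 3→3.
Schedule Job 1@1, Job 2@1, Job 3@3: h1:6  h2:6  h3:6  h4:3 — peak 6.
Total AV tech-hours = 21 over 4 hours ⇒ peak ≥ ⌈21/4⌉ = 6, so 6 is optimal.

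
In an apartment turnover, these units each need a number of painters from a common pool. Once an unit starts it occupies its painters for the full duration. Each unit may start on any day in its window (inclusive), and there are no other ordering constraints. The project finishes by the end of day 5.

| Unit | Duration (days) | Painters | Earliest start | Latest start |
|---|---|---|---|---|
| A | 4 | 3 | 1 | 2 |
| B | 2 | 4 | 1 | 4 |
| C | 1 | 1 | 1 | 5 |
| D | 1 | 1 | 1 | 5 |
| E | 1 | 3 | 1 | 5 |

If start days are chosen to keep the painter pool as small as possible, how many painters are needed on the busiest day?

7

Early-start (A@1, B@1, C@1, D@1, E@1) gives peak 12: d1:12  d2:7  d3:3  d4:3  d5:0.
Shift C→3, D→3, E→4.
Schedule A@1, B@1, C@3, D@3, E@4: d1:7  d2:7  d3:5  d4:6  d5:0 — peak 7.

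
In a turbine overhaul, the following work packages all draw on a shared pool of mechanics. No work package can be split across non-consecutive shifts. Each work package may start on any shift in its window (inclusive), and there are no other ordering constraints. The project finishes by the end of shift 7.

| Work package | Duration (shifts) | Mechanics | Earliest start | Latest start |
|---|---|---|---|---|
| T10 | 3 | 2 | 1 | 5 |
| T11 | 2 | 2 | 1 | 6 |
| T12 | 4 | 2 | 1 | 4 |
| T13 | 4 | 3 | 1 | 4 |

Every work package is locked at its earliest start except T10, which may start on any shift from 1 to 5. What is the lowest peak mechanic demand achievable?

T10@1: s1:9  s2:9  s3:7  s4:5  s5:0  s6:0  s7:0 → peak 9
T10@2: s1:7  s2:9  s3:7  s4:7  s5:0  s6:0  s7:0 → peak 9
T10@3: s1:7  s2:7  s3:7  s4:7  s5:2  s6:0  s7:0 → peak 7
T10@4: s1:7  s2:7  s3:5  s4:7  s5:2  s6:2  s7:0 → peak 7
T10@5: s1:7  s2:7  s3:5  s4:5  s5:2  s6:2  s7:2 → peak 7
Best is T10@3, peak 7.

7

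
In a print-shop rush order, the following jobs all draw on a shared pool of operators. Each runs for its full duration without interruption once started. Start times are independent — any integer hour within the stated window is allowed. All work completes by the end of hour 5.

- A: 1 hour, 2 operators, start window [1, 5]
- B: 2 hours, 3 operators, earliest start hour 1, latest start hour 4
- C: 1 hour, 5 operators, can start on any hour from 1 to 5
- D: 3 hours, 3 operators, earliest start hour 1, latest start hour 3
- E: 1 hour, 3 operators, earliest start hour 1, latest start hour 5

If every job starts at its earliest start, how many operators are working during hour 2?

6

At early start, hour 2 has: B, D.
Demand: 3 + 3 = 6.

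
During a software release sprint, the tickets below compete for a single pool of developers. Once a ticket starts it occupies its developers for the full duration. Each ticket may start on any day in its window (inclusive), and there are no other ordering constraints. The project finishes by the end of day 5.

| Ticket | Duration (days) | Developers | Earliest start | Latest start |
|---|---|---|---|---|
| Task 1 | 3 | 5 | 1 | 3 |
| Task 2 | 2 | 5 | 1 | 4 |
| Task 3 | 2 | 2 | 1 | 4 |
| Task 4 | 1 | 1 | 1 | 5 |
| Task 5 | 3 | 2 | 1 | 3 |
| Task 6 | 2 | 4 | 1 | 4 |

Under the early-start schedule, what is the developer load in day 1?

19

At early start, day 1 has: Task 1, Task 2, Task 3, Task 4, Task 5, Task 6.
Demand: 5 + 5 + 2 + 1 + 2 + 4 = 19.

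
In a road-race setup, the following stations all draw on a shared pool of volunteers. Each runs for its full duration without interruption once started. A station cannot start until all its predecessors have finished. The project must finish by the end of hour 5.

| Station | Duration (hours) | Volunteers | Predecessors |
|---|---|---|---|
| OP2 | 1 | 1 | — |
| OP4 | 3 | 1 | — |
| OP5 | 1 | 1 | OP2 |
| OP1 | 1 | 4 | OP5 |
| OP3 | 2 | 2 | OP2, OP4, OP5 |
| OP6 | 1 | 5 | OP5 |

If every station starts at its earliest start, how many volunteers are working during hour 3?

At early start, hour 3 has: OP4, OP1, OP6.
Demand: 1 + 4 + 5 = 10.

10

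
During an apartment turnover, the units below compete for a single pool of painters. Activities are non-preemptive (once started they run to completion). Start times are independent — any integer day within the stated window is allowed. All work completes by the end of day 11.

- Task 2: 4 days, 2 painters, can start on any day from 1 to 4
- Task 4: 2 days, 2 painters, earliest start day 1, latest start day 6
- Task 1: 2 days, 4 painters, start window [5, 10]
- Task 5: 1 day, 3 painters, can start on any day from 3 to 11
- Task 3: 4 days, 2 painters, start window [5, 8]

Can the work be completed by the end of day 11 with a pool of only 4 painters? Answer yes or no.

yes

Schedule Task 2@1, Task 4@1, Task 1@5, Task 5@7, Task 3@8: d1:4  d2:4  d3:2  d4:2  d5:4  d6:4  d7:3  d8:2  d9:2  d10:2  d11:2 — peak 4 ≤ 4.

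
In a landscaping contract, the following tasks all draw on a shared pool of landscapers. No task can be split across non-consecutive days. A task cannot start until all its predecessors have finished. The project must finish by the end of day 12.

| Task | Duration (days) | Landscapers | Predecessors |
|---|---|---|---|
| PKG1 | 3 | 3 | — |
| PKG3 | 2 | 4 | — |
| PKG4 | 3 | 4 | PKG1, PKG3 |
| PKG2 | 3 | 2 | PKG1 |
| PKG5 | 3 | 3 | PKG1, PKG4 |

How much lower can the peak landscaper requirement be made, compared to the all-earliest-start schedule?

2

Early-start peak: d1:7  d2:7  d3:3  d4:6  d5:6  d6:6  d7:3  d8:3  d9:3  d10:0  d11:0  d12:0 ⇒ 7.
Leveled (PKG1@1, PKG3@4, PKG4@6, PKG2@9, PKG5@9): d1:3  d2:3  d3:3  d4:4  d5:4  d6:4  d7:4  d8:4  d9:5  d10:5  d11:5  d12:0 ⇒ 5.
Reduction 7 − 5 = 2.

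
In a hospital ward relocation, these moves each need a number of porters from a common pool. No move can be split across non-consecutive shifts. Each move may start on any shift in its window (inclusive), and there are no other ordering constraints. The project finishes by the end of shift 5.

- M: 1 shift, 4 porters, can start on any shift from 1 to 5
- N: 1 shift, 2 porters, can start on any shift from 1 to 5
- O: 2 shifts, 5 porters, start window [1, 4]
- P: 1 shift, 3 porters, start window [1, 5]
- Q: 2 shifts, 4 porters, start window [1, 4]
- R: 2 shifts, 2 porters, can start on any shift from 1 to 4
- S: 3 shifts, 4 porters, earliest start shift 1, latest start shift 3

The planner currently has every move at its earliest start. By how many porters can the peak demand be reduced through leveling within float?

Early-start peak: s1:24  s2:15  s3:4  s4:0  s5:0 ⇒ 24.
Leveled (M@1, N@1, O@4, P@2, Q@2, R@1, S@3): s1:8  s2:9  s3:8  s4:9  s5:9 ⇒ 9.
Reduction 24 − 9 = 15.

15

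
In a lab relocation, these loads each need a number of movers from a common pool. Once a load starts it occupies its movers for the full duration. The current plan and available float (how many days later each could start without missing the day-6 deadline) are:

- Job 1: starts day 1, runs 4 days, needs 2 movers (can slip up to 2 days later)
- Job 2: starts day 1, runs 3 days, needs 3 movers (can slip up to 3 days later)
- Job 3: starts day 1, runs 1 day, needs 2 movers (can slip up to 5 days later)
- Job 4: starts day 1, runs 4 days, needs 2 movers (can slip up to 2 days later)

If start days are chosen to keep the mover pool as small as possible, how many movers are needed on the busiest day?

7

Early-start (Job 1@1, Job 2@1, Job 3@1, Job 4@1) gives peak 9: d1:9  d2:7  d3:7  d4:4  d5:0  d6:0.
Shift Job 4→2.
Schedule Job 1@1, Job 2@1, Job 3@1, Job 4@2: d1:7  d2:7  d3:7  d4:4  d5:2  d6:0 — peak 7.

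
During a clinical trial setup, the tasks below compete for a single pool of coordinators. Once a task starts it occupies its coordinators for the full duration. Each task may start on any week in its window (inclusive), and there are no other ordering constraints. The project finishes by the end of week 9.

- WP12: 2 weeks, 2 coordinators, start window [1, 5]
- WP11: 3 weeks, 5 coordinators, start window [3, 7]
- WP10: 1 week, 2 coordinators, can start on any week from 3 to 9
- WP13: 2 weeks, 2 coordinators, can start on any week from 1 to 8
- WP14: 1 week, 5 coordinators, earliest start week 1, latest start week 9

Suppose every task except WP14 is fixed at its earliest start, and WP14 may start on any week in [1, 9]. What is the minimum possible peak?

WP14@1: w1:9  w2:4  w3:7  w4:5  w5:5  w6:0  w7:0  w8:0  w9:0 → peak 9
WP14@2: w1:4  w2:9  w3:7  w4:5  w5:5  w6:0  w7:0  w8:0  w9:0 → peak 9
WP14@3: w1:4  w2:4  w3:12  w4:5  w5:5  w6:0  w7:0  w8:0  w9:0 → peak 12
WP14@4: w1:4  w2:4  w3:7  w4:10  w5:5  w6:0  w7:0  w8:0  w9:0 → peak 10
WP14@5: w1:4  w2:4  w3:7  w4:5  w5:10  w6:0  w7:0  w8:0  w9:0 → peak 10
WP14@6: w1:4  w2:4  w3:7  w4:5  w5:5  w6:5  w7:0  w8:0  w9:0 → peak 7
WP14@7: w1:4  w2:4  w3:7  w4:5  w5:5  w6:0  w7:5  w8:0  w9:0 → peak 7
WP14@8: w1:4  w2:4  w3:7  w4:5  w5:5  w6:0  w7:0  w8:5  w9:0 → peak 7
WP14@9: w1:4  w2:4  w3:7  w4:5  w5:5  w6:0  w7:0  w8:0  w9:5 → peak 7
Best is WP14@6, peak 7.

7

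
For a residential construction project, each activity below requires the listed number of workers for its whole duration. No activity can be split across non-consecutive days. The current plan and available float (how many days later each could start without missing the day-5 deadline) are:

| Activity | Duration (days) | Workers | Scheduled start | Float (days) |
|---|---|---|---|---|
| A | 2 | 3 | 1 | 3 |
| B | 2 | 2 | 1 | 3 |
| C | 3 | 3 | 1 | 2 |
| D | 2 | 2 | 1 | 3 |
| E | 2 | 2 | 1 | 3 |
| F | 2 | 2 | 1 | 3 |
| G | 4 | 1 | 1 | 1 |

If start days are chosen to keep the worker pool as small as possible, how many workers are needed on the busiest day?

8

Early-start (A@1, B@1, C@1, D@1, E@1, F@1, G@1) gives peak 15: d1:15  d2:15  d3:4  d4:1  d5:0.
Shift C→3, E→3, F→3.
Schedule A@1, B@1, C@3, D@1, E@3, F@3, G@1: d1:8  d2:8  d3:8  d4:8  d5:3 — peak 8.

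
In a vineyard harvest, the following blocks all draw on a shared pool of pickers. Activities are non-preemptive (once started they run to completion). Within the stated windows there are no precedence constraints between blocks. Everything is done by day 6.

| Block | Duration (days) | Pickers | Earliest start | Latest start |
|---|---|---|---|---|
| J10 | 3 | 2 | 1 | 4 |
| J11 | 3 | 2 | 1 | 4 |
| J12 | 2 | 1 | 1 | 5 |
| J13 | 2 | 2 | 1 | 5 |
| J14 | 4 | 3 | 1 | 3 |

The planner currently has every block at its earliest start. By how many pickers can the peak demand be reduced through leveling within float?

Early-start peak: d1:10  d2:10  d3:7  d4:3  d5:0  d6:0 ⇒ 10.
Leveled (J10@1, J11@4, J12@1, J13@1, J14@3): d1:5  d2:5  d3:5  d4:5  d5:5  d6:5 ⇒ 5.
Reduction 10 − 5 = 5.

5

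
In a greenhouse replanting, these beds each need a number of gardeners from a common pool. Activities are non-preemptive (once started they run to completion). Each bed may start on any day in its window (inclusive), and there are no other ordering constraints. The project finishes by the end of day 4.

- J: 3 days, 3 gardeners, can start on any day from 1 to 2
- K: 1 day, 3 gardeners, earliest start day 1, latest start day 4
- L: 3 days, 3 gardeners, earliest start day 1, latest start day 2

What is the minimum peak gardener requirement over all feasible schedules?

6

Early-start (J@1, K@1, L@1) gives peak 9: d1:9  d2:6  d3:6  d4:0.
Shift L→2.
Schedule J@1, K@1, L@2: d1:6  d2:6  d3:6  d4:3 — peak 6.
Total gardener-days = 21 over 4 days ⇒ peak ≥ ⌈21/4⌉ = 6, so 6 is optimal.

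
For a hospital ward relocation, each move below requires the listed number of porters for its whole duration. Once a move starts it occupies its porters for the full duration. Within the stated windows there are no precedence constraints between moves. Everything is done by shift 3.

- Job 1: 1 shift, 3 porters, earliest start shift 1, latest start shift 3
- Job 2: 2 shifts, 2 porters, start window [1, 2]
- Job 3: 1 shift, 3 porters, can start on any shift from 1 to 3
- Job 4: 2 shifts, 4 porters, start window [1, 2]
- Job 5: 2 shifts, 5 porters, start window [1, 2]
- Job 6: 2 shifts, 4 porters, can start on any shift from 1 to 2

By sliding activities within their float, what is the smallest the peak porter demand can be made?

Early-start (Job 1@1, Job 2@1, Job 3@1, Job 4@1, Job 5@1, Job 6@1) gives peak 21: s1:21  s2:15  s3:0.
Shift Job 5→2, Job 6→2.
Schedule Job 1@1, Job 2@1, Job 3@1, Job 4@1, Job 5@2, Job 6@2: s1:12  s2:15  s3:9 — peak 15.

15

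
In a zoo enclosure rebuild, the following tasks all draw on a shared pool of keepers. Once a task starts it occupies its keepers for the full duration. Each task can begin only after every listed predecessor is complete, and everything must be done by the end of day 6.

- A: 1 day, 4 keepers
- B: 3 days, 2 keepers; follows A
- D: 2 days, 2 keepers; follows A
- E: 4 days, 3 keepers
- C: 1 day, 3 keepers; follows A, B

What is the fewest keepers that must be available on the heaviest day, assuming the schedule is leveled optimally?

Early-start (A@1, B@2, D@2, E@1, C@5) gives peak 7: d1:7  d2:7  d3:7  d4:5  d5:3  d6:0.
Shift D→5, E→2, C→6.
Schedule A@1, B@2, D@5, E@2, C@6: d1:4  d2:5  d3:5  d4:5  d5:5  d6:5 — peak 5.
Total keeper-days = 29 over 6 days ⇒ peak ≥ ⌈29/6⌉ = 5, so 5 is optimal.

5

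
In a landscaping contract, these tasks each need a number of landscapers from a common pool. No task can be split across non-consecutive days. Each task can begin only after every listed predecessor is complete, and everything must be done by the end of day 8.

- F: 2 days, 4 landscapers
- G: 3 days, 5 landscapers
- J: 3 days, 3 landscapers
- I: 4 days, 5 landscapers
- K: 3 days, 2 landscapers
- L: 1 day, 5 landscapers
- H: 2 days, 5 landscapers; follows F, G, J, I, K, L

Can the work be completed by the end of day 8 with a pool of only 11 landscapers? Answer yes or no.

no

The minimum achievable peak is 12; 11 < 12, so no feasible schedule stays within the cap.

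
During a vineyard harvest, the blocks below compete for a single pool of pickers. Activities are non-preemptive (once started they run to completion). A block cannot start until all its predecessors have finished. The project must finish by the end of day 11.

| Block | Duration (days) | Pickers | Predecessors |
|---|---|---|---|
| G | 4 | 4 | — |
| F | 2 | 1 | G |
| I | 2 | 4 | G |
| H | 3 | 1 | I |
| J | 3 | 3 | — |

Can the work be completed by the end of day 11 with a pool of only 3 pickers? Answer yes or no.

no

Total picker-days = 38; over 11 days the average is 38/11 > 3, so some day must exceed 3.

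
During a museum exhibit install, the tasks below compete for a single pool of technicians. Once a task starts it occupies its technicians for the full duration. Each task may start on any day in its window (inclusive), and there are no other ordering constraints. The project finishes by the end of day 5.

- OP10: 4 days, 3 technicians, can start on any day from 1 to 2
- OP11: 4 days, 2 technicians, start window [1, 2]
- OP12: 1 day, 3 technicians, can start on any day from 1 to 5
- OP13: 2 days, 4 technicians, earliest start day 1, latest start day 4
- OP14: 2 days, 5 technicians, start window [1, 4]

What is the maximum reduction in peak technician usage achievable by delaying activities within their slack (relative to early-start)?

Early-start peak: d1:17  d2:14  d3:5  d4:5  d5:0 ⇒ 17.
Leveled (OP10@1, OP11@1, OP12@1, OP13@2, OP14@4): d1:8  d2:9  d3:9  d4:10  d5:5 ⇒ 10.
Reduction 17 − 10 = 7.

7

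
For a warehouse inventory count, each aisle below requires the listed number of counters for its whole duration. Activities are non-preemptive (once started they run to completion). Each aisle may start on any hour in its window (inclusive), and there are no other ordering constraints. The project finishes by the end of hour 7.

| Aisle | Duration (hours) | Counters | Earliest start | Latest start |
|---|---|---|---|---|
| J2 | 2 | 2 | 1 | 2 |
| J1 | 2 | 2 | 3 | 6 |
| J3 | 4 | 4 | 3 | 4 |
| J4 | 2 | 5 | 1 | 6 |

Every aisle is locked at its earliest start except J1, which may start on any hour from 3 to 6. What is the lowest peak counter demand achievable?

J1@3: h1:7  h2:7  h3:6  h4:6  h5:4  h6:4  h7:0 → peak 7
J1@4: h1:7  h2:7  h3:4  h4:6  h5:6  h6:4  h7:0 → peak 7
J1@5: h1:7  h2:7  h3:4  h4:4  h5:6  h6:6  h7:0 → peak 7
J1@6: h1:7  h2:7  h3:4  h4:4  h5:4  h6:6  h7:2 → peak 7
Best is J1@3, peak 7.

7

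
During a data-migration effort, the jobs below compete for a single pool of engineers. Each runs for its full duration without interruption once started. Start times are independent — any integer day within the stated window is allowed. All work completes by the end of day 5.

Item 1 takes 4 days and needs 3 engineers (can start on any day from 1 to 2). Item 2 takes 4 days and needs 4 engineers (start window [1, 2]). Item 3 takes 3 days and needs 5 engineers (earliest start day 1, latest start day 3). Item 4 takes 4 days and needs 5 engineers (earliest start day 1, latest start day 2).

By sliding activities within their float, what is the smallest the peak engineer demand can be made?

Schedule Item 1@1, Item 2@1, Item 3@1, Item 4@1: d1:17  d2:17  d3:17  d4:12  d5:0 — peak 17.
No arrangement of the 24 feasible schedules does better.

17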